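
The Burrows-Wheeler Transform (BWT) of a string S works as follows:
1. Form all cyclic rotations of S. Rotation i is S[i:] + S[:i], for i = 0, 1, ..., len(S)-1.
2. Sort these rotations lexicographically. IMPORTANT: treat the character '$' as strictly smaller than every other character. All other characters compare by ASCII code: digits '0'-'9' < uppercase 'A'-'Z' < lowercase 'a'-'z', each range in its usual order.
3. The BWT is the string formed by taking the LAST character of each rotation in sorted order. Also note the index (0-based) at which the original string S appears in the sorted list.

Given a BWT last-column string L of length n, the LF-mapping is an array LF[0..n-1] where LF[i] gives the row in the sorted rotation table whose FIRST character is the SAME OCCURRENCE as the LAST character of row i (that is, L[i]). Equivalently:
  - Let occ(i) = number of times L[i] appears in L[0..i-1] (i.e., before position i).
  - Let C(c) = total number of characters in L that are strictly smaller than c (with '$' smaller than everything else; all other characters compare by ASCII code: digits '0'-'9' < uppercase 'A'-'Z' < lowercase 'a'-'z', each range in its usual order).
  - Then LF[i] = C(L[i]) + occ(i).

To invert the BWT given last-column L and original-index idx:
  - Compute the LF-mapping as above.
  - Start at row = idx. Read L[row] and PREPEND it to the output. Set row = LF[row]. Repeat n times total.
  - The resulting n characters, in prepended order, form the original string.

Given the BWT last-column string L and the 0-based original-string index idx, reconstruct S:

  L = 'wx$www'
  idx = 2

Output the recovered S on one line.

Answer: wwwxw$

Derivation:
LF mapping: 1 5 0 2 3 4
Walk LF starting at row 2, prepending L[row]:
  step 1: row=2, L[2]='$', prepend. Next row=LF[2]=0
  step 2: row=0, L[0]='w', prepend. Next row=LF[0]=1
  step 3: row=1, L[1]='x', prepend. Next row=LF[1]=5
  step 4: row=5, L[5]='w', prepend. Next row=LF[5]=4
  step 5: row=4, L[4]='w', prepend. Next row=LF[4]=3
  step 6: row=3, L[3]='w', prepend. Next row=LF[3]=2
Reversed output: wwwxw$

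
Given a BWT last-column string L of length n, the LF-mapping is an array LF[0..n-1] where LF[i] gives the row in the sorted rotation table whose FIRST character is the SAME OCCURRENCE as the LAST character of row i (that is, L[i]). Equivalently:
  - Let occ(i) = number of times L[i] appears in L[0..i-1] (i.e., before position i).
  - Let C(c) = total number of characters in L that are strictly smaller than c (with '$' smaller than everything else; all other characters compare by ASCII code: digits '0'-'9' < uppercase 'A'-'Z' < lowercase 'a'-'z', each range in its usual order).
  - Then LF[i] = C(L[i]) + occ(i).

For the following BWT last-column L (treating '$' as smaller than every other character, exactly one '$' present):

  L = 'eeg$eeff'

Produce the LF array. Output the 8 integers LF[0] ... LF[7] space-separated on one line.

Answer: 1 2 7 0 3 4 5 6

Derivation:
Char counts: '$':1, 'e':4, 'f':2, 'g':1
C (first-col start): C('$')=0, C('e')=1, C('f')=5, C('g')=7
L[0]='e': occ=0, LF[0]=C('e')+0=1+0=1
L[1]='e': occ=1, LF[1]=C('e')+1=1+1=2
L[2]='g': occ=0, LF[2]=C('g')+0=7+0=7
L[3]='$': occ=0, LF[3]=C('$')+0=0+0=0
L[4]='e': occ=2, LF[4]=C('e')+2=1+2=3
L[5]='e': occ=3, LF[5]=C('e')+3=1+3=4
L[6]='f': occ=0, LF[6]=C('f')+0=5+0=5
L[7]='f': occ=1, LF[7]=C('f')+1=5+1=6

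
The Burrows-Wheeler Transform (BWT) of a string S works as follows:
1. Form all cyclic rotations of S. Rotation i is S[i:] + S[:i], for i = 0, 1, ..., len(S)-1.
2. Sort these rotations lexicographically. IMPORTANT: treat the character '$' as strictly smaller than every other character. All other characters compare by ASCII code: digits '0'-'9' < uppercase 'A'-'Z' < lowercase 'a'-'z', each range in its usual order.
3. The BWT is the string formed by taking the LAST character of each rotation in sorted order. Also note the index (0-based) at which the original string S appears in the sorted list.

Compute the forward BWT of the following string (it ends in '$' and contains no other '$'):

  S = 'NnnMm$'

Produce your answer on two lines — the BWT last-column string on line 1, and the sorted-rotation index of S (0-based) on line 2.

Answer: mn$MnN
2

Derivation:
All 6 rotations (rotation i = S[i:]+S[:i]):
  rot[0] = NnnMm$
  rot[1] = nnMm$N
  rot[2] = nMm$Nn
  rot[3] = Mm$Nnn
  rot[4] = m$NnnM
  rot[5] = $NnnMm
Sorted (with $ < everything):
  sorted[0] = $NnnMm  (last char: 'm')
  sorted[1] = Mm$Nnn  (last char: 'n')
  sorted[2] = NnnMm$  (last char: '$')
  sorted[3] = m$NnnM  (last char: 'M')
  sorted[4] = nMm$Nn  (last char: 'n')
  sorted[5] = nnMm$N  (last char: 'N')
Last column: mn$MnN
Original string S is at sorted index 2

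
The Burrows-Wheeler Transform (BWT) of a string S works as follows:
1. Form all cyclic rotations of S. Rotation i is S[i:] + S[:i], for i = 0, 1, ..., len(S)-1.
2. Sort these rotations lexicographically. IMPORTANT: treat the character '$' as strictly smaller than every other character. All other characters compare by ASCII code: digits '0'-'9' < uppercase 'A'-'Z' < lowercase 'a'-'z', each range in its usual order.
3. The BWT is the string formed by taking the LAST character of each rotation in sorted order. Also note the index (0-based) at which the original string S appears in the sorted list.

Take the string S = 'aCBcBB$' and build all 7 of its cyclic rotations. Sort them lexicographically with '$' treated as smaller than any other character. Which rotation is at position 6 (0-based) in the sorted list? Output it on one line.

All 7 rotations (rotation i = S[i:]+S[:i]):
  rot[0] = aCBcBB$
  rot[1] = CBcBB$a
  rot[2] = BcBB$aC
  rot[3] = cBB$aCB
  rot[4] = BB$aCBc
  rot[5] = B$aCBcB
  rot[6] = $aCBcBB
Sorted (with $ < everything):
  sorted[0] = $aCBcBB
  sorted[1] = B$aCBcB
  sorted[2] = BB$aCBc
  sorted[3] = BcBB$aC
  sorted[4] = CBcBB$a
  sorted[5] = aCBcBB$
  sorted[6] = cBB$aCB
sorted[6] = cBB$aCB

Answer: cBB$aCB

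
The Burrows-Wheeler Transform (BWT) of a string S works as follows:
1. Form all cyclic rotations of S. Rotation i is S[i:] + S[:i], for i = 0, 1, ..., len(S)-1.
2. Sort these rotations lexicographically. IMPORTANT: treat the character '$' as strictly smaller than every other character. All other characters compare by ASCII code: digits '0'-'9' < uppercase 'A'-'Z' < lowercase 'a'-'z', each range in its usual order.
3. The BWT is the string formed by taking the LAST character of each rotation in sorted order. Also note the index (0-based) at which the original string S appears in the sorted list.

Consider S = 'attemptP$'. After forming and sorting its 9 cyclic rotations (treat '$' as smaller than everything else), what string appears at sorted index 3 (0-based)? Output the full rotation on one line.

Answer: emptP$att

Derivation:
All 9 rotations (rotation i = S[i:]+S[:i]):
  rot[0] = attemptP$
  rot[1] = ttemptP$a
  rot[2] = temptP$at
  rot[3] = emptP$att
  rot[4] = mptP$atte
  rot[5] = ptP$attem
  rot[6] = tP$attemp
  rot[7] = P$attempt
  rot[8] = $attemptP
Sorted (with $ < everything):
  sorted[0] = $attemptP
  sorted[1] = P$attempt
  sorted[2] = attemptP$
  sorted[3] = emptP$att
  sorted[4] = mptP$atte
  sorted[5] = ptP$attem
  sorted[6] = tP$attemp
  sorted[7] = temptP$at
  sorted[8] = ttemptP$a
sorted[3] = emptP$att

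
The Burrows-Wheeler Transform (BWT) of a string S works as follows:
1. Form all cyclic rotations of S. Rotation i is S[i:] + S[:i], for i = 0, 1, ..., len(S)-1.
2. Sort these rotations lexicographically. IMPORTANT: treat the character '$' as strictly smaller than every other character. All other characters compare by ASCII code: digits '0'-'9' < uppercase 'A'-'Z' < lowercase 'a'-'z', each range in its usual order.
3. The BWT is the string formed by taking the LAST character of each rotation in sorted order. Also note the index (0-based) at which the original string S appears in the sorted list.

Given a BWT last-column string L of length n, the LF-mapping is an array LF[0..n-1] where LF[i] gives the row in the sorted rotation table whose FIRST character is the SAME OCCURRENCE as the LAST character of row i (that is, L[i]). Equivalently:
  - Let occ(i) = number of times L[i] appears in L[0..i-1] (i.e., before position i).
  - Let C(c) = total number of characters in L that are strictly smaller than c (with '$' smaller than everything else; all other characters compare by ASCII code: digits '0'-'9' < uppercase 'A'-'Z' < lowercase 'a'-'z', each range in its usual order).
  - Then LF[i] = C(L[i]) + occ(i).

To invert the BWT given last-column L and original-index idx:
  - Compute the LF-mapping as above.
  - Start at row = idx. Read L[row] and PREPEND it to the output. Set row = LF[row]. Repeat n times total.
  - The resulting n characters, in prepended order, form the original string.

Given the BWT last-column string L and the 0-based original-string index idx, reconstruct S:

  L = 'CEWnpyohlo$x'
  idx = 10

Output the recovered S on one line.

Answer: xylophonWEC$

Derivation:
LF mapping: 1 2 3 6 9 11 7 4 5 8 0 10
Walk LF starting at row 10, prepending L[row]:
  step 1: row=10, L[10]='$', prepend. Next row=LF[10]=0
  step 2: row=0, L[0]='C', prepend. Next row=LF[0]=1
  step 3: row=1, L[1]='E', prepend. Next row=LF[1]=2
  step 4: row=2, L[2]='W', prepend. Next row=LF[2]=3
  step 5: row=3, L[3]='n', prepend. Next row=LF[3]=6
  step 6: row=6, L[6]='o', prepend. Next row=LF[6]=7
  step 7: row=7, L[7]='h', prepend. Next row=LF[7]=4
  step 8: row=4, L[4]='p', prepend. Next row=LF[4]=9
  step 9: row=9, L[9]='o', prepend. Next row=LF[9]=8
  step 10: row=8, L[8]='l', prepend. Next row=LF[8]=5
  step 11: row=5, L[5]='y', prepend. Next row=LF[5]=11
  step 12: row=11, L[11]='x', prepend. Next row=LF[11]=10
Reversed output: xylophonWEC$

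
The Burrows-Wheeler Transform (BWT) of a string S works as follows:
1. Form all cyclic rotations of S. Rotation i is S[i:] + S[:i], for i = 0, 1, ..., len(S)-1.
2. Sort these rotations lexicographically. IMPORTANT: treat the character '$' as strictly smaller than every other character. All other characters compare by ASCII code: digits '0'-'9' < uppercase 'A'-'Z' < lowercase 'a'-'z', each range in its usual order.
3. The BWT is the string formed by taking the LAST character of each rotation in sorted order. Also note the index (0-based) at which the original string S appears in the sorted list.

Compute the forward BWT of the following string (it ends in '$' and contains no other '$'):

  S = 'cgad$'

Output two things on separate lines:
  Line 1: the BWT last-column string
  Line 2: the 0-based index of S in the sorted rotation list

All 5 rotations (rotation i = S[i:]+S[:i]):
  rot[0] = cgad$
  rot[1] = gad$c
  rot[2] = ad$cg
  rot[3] = d$cga
  rot[4] = $cgad
Sorted (with $ < everything):
  sorted[0] = $cgad  (last char: 'd')
  sorted[1] = ad$cg  (last char: 'g')
  sorted[2] = cgad$  (last char: '$')
  sorted[3] = d$cga  (last char: 'a')
  sorted[4] = gad$c  (last char: 'c')
Last column: dg$ac
Original string S is at sorted index 2

Answer: dg$ac
2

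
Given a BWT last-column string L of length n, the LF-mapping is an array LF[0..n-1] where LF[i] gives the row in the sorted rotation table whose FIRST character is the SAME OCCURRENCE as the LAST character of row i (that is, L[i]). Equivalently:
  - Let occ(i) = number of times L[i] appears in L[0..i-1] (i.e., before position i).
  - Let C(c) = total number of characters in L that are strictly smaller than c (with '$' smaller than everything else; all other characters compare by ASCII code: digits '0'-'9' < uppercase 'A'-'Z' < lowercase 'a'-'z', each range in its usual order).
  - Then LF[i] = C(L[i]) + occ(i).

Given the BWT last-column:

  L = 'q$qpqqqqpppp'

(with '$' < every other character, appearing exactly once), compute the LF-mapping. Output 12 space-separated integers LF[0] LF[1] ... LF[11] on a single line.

Answer: 6 0 7 1 8 9 10 11 2 3 4 5

Derivation:
Char counts: '$':1, 'p':5, 'q':6
C (first-col start): C('$')=0, C('p')=1, C('q')=6
L[0]='q': occ=0, LF[0]=C('q')+0=6+0=6
L[1]='$': occ=0, LF[1]=C('$')+0=0+0=0
L[2]='q': occ=1, LF[2]=C('q')+1=6+1=7
L[3]='p': occ=0, LF[3]=C('p')+0=1+0=1
L[4]='q': occ=2, LF[4]=C('q')+2=6+2=8
L[5]='q': occ=3, LF[5]=C('q')+3=6+3=9
L[6]='q': occ=4, LF[6]=C('q')+4=6+4=10
L[7]='q': occ=5, LF[7]=C('q')+5=6+5=11
L[8]='p': occ=1, LF[8]=C('p')+1=1+1=2
L[9]='p': occ=2, LF[9]=C('p')+2=1+2=3
L[10]='p': occ=3, LF[10]=C('p')+3=1+3=4
L[11]='p': occ=4, LF[11]=C('p')+4=1+4=5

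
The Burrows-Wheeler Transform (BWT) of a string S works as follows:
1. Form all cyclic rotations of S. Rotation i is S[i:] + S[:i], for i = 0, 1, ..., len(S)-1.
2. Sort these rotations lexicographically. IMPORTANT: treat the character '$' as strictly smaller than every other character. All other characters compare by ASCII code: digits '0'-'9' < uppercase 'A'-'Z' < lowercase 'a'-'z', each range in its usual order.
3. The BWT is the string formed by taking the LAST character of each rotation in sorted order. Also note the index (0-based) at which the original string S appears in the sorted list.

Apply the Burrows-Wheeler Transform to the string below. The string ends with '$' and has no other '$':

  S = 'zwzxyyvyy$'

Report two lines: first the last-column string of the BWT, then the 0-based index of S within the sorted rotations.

All 10 rotations (rotation i = S[i:]+S[:i]):
  rot[0] = zwzxyyvyy$
  rot[1] = wzxyyvyy$z
  rot[2] = zxyyvyy$zw
  rot[3] = xyyvyy$zwz
  rot[4] = yyvyy$zwzx
  rot[5] = yvyy$zwzxy
  rot[6] = vyy$zwzxyy
  rot[7] = yy$zwzxyyv
  rot[8] = y$zwzxyyvy
  rot[9] = $zwzxyyvyy
Sorted (with $ < everything):
  sorted[0] = $zwzxyyvyy  (last char: 'y')
  sorted[1] = vyy$zwzxyy  (last char: 'y')
  sorted[2] = wzxyyvyy$z  (last char: 'z')
  sorted[3] = xyyvyy$zwz  (last char: 'z')
  sorted[4] = y$zwzxyyvy  (last char: 'y')
  sorted[5] = yvyy$zwzxy  (last char: 'y')
  sorted[6] = yy$zwzxyyv  (last char: 'v')
  sorted[7] = yyvyy$zwzx  (last char: 'x')
  sorted[8] = zwzxyyvyy$  (last char: '$')
  sorted[9] = zxyyvyy$zw  (last char: 'w')
Last column: yyzzyyvx$w
Original string S is at sorted index 8

Answer: yyzzyyvx$w
8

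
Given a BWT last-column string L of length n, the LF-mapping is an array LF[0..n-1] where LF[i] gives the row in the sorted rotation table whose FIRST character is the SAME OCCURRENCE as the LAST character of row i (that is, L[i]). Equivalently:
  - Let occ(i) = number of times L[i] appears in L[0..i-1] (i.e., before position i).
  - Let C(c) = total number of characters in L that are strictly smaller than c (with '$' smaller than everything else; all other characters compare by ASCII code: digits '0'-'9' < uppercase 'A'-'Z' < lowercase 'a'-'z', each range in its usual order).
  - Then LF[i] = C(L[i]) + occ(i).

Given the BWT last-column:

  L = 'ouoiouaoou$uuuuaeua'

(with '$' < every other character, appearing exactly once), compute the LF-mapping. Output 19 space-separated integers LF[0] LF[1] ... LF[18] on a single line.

Answer: 6 11 7 5 8 12 1 9 10 13 0 14 15 16 17 2 4 18 3

Derivation:
Char counts: '$':1, 'a':3, 'e':1, 'i':1, 'o':5, 'u':8
C (first-col start): C('$')=0, C('a')=1, C('e')=4, C('i')=5, C('o')=6, C('u')=11
L[0]='o': occ=0, LF[0]=C('o')+0=6+0=6
L[1]='u': occ=0, LF[1]=C('u')+0=11+0=11
L[2]='o': occ=1, LF[2]=C('o')+1=6+1=7
L[3]='i': occ=0, LF[3]=C('i')+0=5+0=5
L[4]='o': occ=2, LF[4]=C('o')+2=6+2=8
L[5]='u': occ=1, LF[5]=C('u')+1=11+1=12
L[6]='a': occ=0, LF[6]=C('a')+0=1+0=1
L[7]='o': occ=3, LF[7]=C('o')+3=6+3=9
L[8]='o': occ=4, LF[8]=C('o')+4=6+4=10
L[9]='u': occ=2, LF[9]=C('u')+2=11+2=13
L[10]='$': occ=0, LF[10]=C('$')+0=0+0=0
L[11]='u': occ=3, LF[11]=C('u')+3=11+3=14
L[12]='u': occ=4, LF[12]=C('u')+4=11+4=15
L[13]='u': occ=5, LF[13]=C('u')+5=11+5=16
L[14]='u': occ=6, LF[14]=C('u')+6=11+6=17
L[15]='a': occ=1, LF[15]=C('a')+1=1+1=2
L[16]='e': occ=0, LF[16]=C('e')+0=4+0=4
L[17]='u': occ=7, LF[17]=C('u')+7=11+7=18
L[18]='a': occ=2, LF[18]=C('a')+2=1+2=3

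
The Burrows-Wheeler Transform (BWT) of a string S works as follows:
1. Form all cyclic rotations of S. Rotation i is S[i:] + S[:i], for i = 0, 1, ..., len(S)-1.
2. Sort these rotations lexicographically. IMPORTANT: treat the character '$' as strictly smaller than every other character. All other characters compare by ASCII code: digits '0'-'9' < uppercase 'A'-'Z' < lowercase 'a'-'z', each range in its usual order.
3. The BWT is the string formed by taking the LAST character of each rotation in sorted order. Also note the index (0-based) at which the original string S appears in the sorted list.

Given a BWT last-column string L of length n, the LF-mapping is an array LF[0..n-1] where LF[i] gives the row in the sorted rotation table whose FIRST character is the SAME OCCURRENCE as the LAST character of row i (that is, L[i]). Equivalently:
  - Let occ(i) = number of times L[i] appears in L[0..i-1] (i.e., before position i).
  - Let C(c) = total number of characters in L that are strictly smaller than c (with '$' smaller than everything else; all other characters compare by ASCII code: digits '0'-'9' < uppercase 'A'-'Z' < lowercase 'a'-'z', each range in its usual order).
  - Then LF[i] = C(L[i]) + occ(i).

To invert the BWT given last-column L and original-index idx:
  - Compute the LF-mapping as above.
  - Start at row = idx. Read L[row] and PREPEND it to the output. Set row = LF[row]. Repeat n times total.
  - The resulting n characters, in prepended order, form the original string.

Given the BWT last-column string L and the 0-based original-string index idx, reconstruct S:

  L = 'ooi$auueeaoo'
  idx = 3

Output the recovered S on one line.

Answer: eoaeouiaouo$

Derivation:
LF mapping: 6 7 5 0 1 10 11 3 4 2 8 9
Walk LF starting at row 3, prepending L[row]:
  step 1: row=3, L[3]='$', prepend. Next row=LF[3]=0
  step 2: row=0, L[0]='o', prepend. Next row=LF[0]=6
  step 3: row=6, L[6]='u', prepend. Next row=LF[6]=11
  step 4: row=11, L[11]='o', prepend. Next row=LF[11]=9
  step 5: row=9, L[9]='a', prepend. Next row=LF[9]=2
  step 6: row=2, L[2]='i', prepend. Next row=LF[2]=5
  step 7: row=5, L[5]='u', prepend. Next row=LF[5]=10
  step 8: row=10, L[10]='o', prepend. Next row=LF[10]=8
  step 9: row=8, L[8]='e', prepend. Next row=LF[8]=4
  step 10: row=4, L[4]='a', prepend. Next row=LF[4]=1
  step 11: row=1, L[1]='o', prepend. Next row=LF[1]=7
  step 12: row=7, L[7]='e', prepend. Next row=LF[7]=3
Reversed output: eoaeouiaouo$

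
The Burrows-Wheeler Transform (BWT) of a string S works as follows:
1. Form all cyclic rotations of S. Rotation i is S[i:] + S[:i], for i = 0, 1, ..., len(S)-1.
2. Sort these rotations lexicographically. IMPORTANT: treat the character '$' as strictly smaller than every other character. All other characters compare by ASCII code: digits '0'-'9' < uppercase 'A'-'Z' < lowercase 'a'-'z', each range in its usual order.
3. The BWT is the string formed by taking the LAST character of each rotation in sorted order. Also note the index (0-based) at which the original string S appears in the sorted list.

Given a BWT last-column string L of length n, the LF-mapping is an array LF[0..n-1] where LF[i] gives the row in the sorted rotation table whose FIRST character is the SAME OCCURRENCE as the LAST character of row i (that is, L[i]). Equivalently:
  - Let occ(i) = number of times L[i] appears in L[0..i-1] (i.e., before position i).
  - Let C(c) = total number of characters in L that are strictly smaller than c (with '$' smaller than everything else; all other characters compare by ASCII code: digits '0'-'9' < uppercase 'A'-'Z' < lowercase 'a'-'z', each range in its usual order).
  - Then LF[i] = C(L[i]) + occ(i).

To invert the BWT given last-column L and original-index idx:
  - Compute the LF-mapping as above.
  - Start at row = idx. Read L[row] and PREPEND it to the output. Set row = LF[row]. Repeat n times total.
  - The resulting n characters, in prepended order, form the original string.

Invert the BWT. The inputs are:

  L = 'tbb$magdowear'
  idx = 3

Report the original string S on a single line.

Answer: badgerwombat$

Derivation:
LF mapping: 11 3 4 0 8 1 7 5 9 12 6 2 10
Walk LF starting at row 3, prepending L[row]:
  step 1: row=3, L[3]='$', prepend. Next row=LF[3]=0
  step 2: row=0, L[0]='t', prepend. Next row=LF[0]=11
  step 3: row=11, L[11]='a', prepend. Next row=LF[11]=2
  step 4: row=2, L[2]='b', prepend. Next row=LF[2]=4
  step 5: row=4, L[4]='m', prepend. Next row=LF[4]=8
  step 6: row=8, L[8]='o', prepend. Next row=LF[8]=9
  step 7: row=9, L[9]='w', prepend. Next row=LF[9]=12
  step 8: row=12, L[12]='r', prepend. Next row=LF[12]=10
  step 9: row=10, L[10]='e', prepend. Next row=LF[10]=6
  step 10: row=6, L[6]='g', prepend. Next row=LF[6]=7
  step 11: row=7, L[7]='d', prepend. Next row=LF[7]=5
  step 12: row=5, L[5]='a', prepend. Next row=LF[5]=1
  step 13: row=1, L[1]='b', prepend. Next row=LF[1]=3
Reversed output: badgerwombat$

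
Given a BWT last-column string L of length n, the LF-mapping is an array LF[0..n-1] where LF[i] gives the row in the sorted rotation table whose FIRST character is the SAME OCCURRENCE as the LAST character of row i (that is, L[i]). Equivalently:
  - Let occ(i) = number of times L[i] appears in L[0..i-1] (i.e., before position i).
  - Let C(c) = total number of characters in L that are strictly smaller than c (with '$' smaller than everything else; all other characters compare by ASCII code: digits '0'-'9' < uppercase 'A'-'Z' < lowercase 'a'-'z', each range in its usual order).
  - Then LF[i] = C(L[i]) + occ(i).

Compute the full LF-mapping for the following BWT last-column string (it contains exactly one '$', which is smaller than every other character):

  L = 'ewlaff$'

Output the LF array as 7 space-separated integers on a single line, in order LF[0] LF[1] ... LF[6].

Answer: 2 6 5 1 3 4 0

Derivation:
Char counts: '$':1, 'a':1, 'e':1, 'f':2, 'l':1, 'w':1
C (first-col start): C('$')=0, C('a')=1, C('e')=2, C('f')=3, C('l')=5, C('w')=6
L[0]='e': occ=0, LF[0]=C('e')+0=2+0=2
L[1]='w': occ=0, LF[1]=C('w')+0=6+0=6
L[2]='l': occ=0, LF[2]=C('l')+0=5+0=5
L[3]='a': occ=0, LF[3]=C('a')+0=1+0=1
L[4]='f': occ=0, LF[4]=C('f')+0=3+0=3
L[5]='f': occ=1, LF[5]=C('f')+1=3+1=4
L[6]='$': occ=0, LF[6]=C('$')+0=0+0=0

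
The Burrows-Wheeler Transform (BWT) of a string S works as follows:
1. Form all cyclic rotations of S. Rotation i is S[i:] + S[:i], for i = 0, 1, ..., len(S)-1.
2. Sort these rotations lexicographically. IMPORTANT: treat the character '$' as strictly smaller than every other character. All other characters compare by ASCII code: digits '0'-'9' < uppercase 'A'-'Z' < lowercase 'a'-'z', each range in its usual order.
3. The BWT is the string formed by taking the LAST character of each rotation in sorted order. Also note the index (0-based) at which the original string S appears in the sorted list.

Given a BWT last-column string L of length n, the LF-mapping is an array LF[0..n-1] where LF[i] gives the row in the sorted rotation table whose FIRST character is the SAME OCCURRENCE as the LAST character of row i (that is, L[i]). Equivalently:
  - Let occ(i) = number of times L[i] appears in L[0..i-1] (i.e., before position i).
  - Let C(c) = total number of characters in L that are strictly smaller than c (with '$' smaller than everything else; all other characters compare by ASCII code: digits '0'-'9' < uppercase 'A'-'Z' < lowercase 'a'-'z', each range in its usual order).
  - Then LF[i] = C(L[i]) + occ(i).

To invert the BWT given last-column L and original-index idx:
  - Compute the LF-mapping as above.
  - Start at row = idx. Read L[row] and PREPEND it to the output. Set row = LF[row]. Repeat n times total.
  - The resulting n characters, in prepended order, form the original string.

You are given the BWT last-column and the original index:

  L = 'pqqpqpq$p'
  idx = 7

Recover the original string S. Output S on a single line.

LF mapping: 1 5 6 2 7 3 8 0 4
Walk LF starting at row 7, prepending L[row]:
  step 1: row=7, L[7]='$', prepend. Next row=LF[7]=0
  step 2: row=0, L[0]='p', prepend. Next row=LF[0]=1
  step 3: row=1, L[1]='q', prepend. Next row=LF[1]=5
  step 4: row=5, L[5]='p', prepend. Next row=LF[5]=3
  step 5: row=3, L[3]='p', prepend. Next row=LF[3]=2
  step 6: row=2, L[2]='q', prepend. Next row=LF[2]=6
  step 7: row=6, L[6]='q', prepend. Next row=LF[6]=8
  step 8: row=8, L[8]='p', prepend. Next row=LF[8]=4
  step 9: row=4, L[4]='q', prepend. Next row=LF[4]=7
Reversed output: qpqqppqp$

Answer: qpqqppqp$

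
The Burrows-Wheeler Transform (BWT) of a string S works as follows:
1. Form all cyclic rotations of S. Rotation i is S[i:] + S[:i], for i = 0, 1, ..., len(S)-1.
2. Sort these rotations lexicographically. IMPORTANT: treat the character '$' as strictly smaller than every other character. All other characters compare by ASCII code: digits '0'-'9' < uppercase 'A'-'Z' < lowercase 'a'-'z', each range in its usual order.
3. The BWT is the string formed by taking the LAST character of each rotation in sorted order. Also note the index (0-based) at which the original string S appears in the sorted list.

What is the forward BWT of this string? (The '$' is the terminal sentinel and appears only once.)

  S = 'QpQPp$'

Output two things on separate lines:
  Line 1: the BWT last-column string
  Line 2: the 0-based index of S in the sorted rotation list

Answer: pQp$PQ
3

Derivation:
All 6 rotations (rotation i = S[i:]+S[:i]):
  rot[0] = QpQPp$
  rot[1] = pQPp$Q
  rot[2] = QPp$Qp
  rot[3] = Pp$QpQ
  rot[4] = p$QpQP
  rot[5] = $QpQPp
Sorted (with $ < everything):
  sorted[0] = $QpQPp  (last char: 'p')
  sorted[1] = Pp$QpQ  (last char: 'Q')
  sorted[2] = QPp$Qp  (last char: 'p')
  sorted[3] = QpQPp$  (last char: '$')
  sorted[4] = p$QpQP  (last char: 'P')
  sorted[5] = pQPp$Q  (last char: 'Q')
Last column: pQp$PQ
Original string S is at sorted index 3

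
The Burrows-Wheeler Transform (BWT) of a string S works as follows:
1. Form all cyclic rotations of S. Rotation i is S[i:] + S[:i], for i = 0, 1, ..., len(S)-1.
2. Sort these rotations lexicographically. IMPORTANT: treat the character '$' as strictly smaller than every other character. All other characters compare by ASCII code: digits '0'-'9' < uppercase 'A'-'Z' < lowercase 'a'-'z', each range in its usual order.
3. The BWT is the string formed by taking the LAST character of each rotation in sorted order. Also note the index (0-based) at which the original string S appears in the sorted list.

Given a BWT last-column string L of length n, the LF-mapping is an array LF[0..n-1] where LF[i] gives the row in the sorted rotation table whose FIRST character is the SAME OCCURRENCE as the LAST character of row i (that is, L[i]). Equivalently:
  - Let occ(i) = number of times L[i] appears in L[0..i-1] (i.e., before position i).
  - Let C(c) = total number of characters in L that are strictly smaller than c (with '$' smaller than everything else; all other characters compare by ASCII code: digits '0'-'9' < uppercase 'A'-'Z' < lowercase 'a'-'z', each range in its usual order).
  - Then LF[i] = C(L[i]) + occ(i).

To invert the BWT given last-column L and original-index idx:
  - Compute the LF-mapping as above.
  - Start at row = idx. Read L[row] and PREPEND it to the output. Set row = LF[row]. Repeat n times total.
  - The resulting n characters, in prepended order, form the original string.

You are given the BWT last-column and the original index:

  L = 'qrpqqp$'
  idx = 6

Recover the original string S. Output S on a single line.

LF mapping: 3 6 1 4 5 2 0
Walk LF starting at row 6, prepending L[row]:
  step 1: row=6, L[6]='$', prepend. Next row=LF[6]=0
  step 2: row=0, L[0]='q', prepend. Next row=LF[0]=3
  step 3: row=3, L[3]='q', prepend. Next row=LF[3]=4
  step 4: row=4, L[4]='q', prepend. Next row=LF[4]=5
  step 5: row=5, L[5]='p', prepend. Next row=LF[5]=2
  step 6: row=2, L[2]='p', prepend. Next row=LF[2]=1
  step 7: row=1, L[1]='r', prepend. Next row=LF[1]=6
Reversed output: rppqqq$

Answer: rppqqq$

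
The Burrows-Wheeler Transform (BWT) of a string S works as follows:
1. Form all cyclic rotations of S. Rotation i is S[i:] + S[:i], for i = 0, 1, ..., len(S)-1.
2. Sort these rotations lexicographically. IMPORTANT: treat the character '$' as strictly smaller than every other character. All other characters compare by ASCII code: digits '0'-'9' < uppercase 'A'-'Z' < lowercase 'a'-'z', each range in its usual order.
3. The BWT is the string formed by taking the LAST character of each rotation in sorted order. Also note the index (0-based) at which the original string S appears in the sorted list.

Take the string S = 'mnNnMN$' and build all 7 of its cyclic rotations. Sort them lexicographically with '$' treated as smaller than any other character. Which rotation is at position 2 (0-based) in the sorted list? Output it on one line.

All 7 rotations (rotation i = S[i:]+S[:i]):
  rot[0] = mnNnMN$
  rot[1] = nNnMN$m
  rot[2] = NnMN$mn
  rot[3] = nMN$mnN
  rot[4] = MN$mnNn
  rot[5] = N$mnNnM
  rot[6] = $mnNnMN
Sorted (with $ < everything):
  sorted[0] = $mnNnMN
  sorted[1] = MN$mnNn
  sorted[2] = N$mnNnM
  sorted[3] = NnMN$mn
  sorted[4] = mnNnMN$
  sorted[5] = nMN$mnN
  sorted[6] = nNnMN$m
sorted[2] = N$mnNnM

Answer: N$mnNnM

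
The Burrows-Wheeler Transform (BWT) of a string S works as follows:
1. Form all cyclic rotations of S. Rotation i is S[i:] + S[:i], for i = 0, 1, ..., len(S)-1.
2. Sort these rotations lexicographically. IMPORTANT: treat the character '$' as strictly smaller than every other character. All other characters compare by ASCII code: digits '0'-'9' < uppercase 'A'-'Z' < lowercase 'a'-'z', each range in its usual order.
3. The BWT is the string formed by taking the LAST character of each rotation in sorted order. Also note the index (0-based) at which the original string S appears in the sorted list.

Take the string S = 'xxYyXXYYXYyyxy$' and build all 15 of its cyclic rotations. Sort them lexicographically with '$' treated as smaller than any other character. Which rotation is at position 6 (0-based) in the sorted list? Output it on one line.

Answer: YyXXYYXYyyxy$xx

Derivation:
All 15 rotations (rotation i = S[i:]+S[:i]):
  rot[0] = xxYyXXYYXYyyxy$
  rot[1] = xYyXXYYXYyyxy$x
  rot[2] = YyXXYYXYyyxy$xx
  rot[3] = yXXYYXYyyxy$xxY
  rot[4] = XXYYXYyyxy$xxYy
  rot[5] = XYYXYyyxy$xxYyX
  rot[6] = YYXYyyxy$xxYyXX
  rot[7] = YXYyyxy$xxYyXXY
  rot[8] = XYyyxy$xxYyXXYY
  rot[9] = Yyyxy$xxYyXXYYX
  rot[10] = yyxy$xxYyXXYYXY
  rot[11] = yxy$xxYyXXYYXYy
  rot[12] = xy$xxYyXXYYXYyy
  rot[13] = y$xxYyXXYYXYyyx
  rot[14] = $xxYyXXYYXYyyxy
Sorted (with $ < everything):
  sorted[0] = $xxYyXXYYXYyyxy
  sorted[1] = XXYYXYyyxy$xxYy
  sorted[2] = XYYXYyyxy$xxYyX
  sorted[3] = XYyyxy$xxYyXXYY
  sorted[4] = YXYyyxy$xxYyXXY
  sorted[5] = YYXYyyxy$xxYyXX
  sorted[6] = YyXXYYXYyyxy$xx
  sorted[7] = Yyyxy$xxYyXXYYX
  sorted[8] = xYyXXYYXYyyxy$x
  sorted[9] = xxYyXXYYXYyyxy$
  sorted[10] = xy$xxYyXXYYXYyy
  sorted[11] = y$xxYyXXYYXYyyx
  sorted[12] = yXXYYXYyyxy$xxY
  sorted[13] = yxy$xxYyXXYYXYy
  sorted[14] = yyxy$xxYyXXYYXY
sorted[6] = YyXXYYXYyyxy$xx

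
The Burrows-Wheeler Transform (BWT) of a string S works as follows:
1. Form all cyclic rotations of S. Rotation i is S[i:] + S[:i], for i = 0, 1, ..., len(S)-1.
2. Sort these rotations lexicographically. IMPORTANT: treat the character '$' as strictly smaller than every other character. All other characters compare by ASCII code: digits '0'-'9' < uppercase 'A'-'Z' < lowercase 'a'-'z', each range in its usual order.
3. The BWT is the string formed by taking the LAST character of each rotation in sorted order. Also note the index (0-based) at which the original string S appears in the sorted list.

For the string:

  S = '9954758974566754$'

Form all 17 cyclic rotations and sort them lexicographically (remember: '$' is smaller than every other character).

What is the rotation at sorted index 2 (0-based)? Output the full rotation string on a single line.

All 17 rotations (rotation i = S[i:]+S[:i]):
  rot[0] = 9954758974566754$
  rot[1] = 954758974566754$9
  rot[2] = 54758974566754$99
  rot[3] = 4758974566754$995
  rot[4] = 758974566754$9954
  rot[5] = 58974566754$99547
  rot[6] = 8974566754$995475
  rot[7] = 974566754$9954758
  rot[8] = 74566754$99547589
  rot[9] = 4566754$995475897
  rot[10] = 566754$9954758974
  rot[11] = 66754$99547589745
  rot[12] = 6754$995475897456
  rot[13] = 754$9954758974566
  rot[14] = 54$99547589745667
  rot[15] = 4$995475897456675
  rot[16] = $9954758974566754
Sorted (with $ < everything):
  sorted[0] = $9954758974566754
  sorted[1] = 4$995475897456675
  sorted[2] = 4566754$995475897
  sorted[3] = 4758974566754$995
  sorted[4] = 54$99547589745667
  sorted[5] = 54758974566754$99
  sorted[6] = 566754$9954758974
  sorted[7] = 58974566754$99547
  sorted[8] = 66754$99547589745
  sorted[9] = 6754$995475897456
  sorted[10] = 74566754$99547589
  sorted[11] = 754$9954758974566
  sorted[12] = 758974566754$9954
  sorted[13] = 8974566754$995475
  sorted[14] = 954758974566754$9
  sorted[15] = 974566754$9954758
  sorted[16] = 9954758974566754$
sorted[2] = 4566754$995475897

Answer: 4566754$995475897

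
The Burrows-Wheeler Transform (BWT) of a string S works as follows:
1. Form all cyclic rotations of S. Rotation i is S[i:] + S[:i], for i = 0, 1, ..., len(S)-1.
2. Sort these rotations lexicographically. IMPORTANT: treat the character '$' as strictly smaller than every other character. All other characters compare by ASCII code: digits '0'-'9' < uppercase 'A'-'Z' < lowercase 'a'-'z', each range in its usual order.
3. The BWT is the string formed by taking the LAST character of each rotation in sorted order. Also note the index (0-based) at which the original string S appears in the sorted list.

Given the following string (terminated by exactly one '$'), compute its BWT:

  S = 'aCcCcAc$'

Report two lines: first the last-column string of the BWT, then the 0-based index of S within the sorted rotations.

All 8 rotations (rotation i = S[i:]+S[:i]):
  rot[0] = aCcCcAc$
  rot[1] = CcCcAc$a
  rot[2] = cCcAc$aC
  rot[3] = CcAc$aCc
  rot[4] = cAc$aCcC
  rot[5] = Ac$aCcCc
  rot[6] = c$aCcCcA
  rot[7] = $aCcCcAc
Sorted (with $ < everything):
  sorted[0] = $aCcCcAc  (last char: 'c')
  sorted[1] = Ac$aCcCc  (last char: 'c')
  sorted[2] = CcAc$aCc  (last char: 'c')
  sorted[3] = CcCcAc$a  (last char: 'a')
  sorted[4] = aCcCcAc$  (last char: '$')
  sorted[5] = c$aCcCcA  (last char: 'A')
  sorted[6] = cAc$aCcC  (last char: 'C')
  sorted[7] = cCcAc$aC  (last char: 'C')
Last column: ccca$ACC
Original string S is at sorted index 4

Answer: ccca$ACC
4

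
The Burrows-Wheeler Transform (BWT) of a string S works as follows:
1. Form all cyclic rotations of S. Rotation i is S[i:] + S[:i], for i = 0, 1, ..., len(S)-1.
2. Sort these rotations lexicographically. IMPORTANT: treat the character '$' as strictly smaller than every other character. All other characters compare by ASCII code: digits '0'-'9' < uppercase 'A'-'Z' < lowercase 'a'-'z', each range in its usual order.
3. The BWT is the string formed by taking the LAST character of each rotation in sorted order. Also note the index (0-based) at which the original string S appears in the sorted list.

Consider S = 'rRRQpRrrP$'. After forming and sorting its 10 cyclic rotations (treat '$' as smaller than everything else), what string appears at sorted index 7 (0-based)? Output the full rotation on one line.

Answer: rP$rRRQpRr

Derivation:
All 10 rotations (rotation i = S[i:]+S[:i]):
  rot[0] = rRRQpRrrP$
  rot[1] = RRQpRrrP$r
  rot[2] = RQpRrrP$rR
  rot[3] = QpRrrP$rRR
  rot[4] = pRrrP$rRRQ
  rot[5] = RrrP$rRRQp
  rot[6] = rrP$rRRQpR
  rot[7] = rP$rRRQpRr
  rot[8] = P$rRRQpRrr
  rot[9] = $rRRQpRrrP
Sorted (with $ < everything):
  sorted[0] = $rRRQpRrrP
  sorted[1] = P$rRRQpRrr
  sorted[2] = QpRrrP$rRR
  sorted[3] = RQpRrrP$rR
  sorted[4] = RRQpRrrP$r
  sorted[5] = RrrP$rRRQp
  sorted[6] = pRrrP$rRRQ
  sorted[7] = rP$rRRQpRr
  sorted[8] = rRRQpRrrP$
  sorted[9] = rrP$rRRQpR
sorted[7] = rP$rRRQpRr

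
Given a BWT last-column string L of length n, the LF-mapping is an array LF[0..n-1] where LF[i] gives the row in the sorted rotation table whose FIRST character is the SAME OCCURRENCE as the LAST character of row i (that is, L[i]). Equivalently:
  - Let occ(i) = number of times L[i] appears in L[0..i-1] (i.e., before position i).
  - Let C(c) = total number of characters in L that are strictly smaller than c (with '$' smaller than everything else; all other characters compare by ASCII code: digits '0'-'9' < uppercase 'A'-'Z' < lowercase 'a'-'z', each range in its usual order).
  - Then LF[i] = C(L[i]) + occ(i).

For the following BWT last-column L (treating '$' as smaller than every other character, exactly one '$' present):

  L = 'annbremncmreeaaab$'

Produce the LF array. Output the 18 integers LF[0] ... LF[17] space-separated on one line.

Char counts: '$':1, 'a':4, 'b':2, 'c':1, 'e':3, 'm':2, 'n':3, 'r':2
C (first-col start): C('$')=0, C('a')=1, C('b')=5, C('c')=7, C('e')=8, C('m')=11, C('n')=13, C('r')=16
L[0]='a': occ=0, LF[0]=C('a')+0=1+0=1
L[1]='n': occ=0, LF[1]=C('n')+0=13+0=13
L[2]='n': occ=1, LF[2]=C('n')+1=13+1=14
L[3]='b': occ=0, LF[3]=C('b')+0=5+0=5
L[4]='r': occ=0, LF[4]=C('r')+0=16+0=16
L[5]='e': occ=0, LF[5]=C('e')+0=8+0=8
L[6]='m': occ=0, LF[6]=C('m')+0=11+0=11
L[7]='n': occ=2, LF[7]=C('n')+2=13+2=15
L[8]='c': occ=0, LF[8]=C('c')+0=7+0=7
L[9]='m': occ=1, LF[9]=C('m')+1=11+1=12
L[10]='r': occ=1, LF[10]=C('r')+1=16+1=17
L[11]='e': occ=1, LF[11]=C('e')+1=8+1=9
L[12]='e': occ=2, LF[12]=C('e')+2=8+2=10
L[13]='a': occ=1, LF[13]=C('a')+1=1+1=2
L[14]='a': occ=2, LF[14]=C('a')+2=1+2=3
L[15]='a': occ=3, LF[15]=C('a')+3=1+3=4
L[16]='b': occ=1, LF[16]=C('b')+1=5+1=6
L[17]='$': occ=0, LF[17]=C('$')+0=0+0=0

Answer: 1 13 14 5 16 8 11 15 7 12 17 9 10 2 3 4 6 0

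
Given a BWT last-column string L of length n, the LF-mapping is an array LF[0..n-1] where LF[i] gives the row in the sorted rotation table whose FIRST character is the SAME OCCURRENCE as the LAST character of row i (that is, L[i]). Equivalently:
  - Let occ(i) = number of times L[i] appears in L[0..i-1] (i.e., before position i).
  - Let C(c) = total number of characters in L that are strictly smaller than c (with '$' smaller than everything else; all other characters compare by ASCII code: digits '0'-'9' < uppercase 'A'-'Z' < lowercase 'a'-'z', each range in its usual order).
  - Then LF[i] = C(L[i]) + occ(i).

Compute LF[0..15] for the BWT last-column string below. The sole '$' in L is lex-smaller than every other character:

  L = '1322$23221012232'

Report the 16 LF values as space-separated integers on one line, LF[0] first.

Char counts: '$':1, '0':1, '1':3, '2':8, '3':3
C (first-col start): C('$')=0, C('0')=1, C('1')=2, C('2')=5, C('3')=13
L[0]='1': occ=0, LF[0]=C('1')+0=2+0=2
L[1]='3': occ=0, LF[1]=C('3')+0=13+0=13
L[2]='2': occ=0, LF[2]=C('2')+0=5+0=5
L[3]='2': occ=1, LF[3]=C('2')+1=5+1=6
L[4]='$': occ=0, LF[4]=C('$')+0=0+0=0
L[5]='2': occ=2, LF[5]=C('2')+2=5+2=7
L[6]='3': occ=1, LF[6]=C('3')+1=13+1=14
L[7]='2': occ=3, LF[7]=C('2')+3=5+3=8
L[8]='2': occ=4, LF[8]=C('2')+4=5+4=9
L[9]='1': occ=1, LF[9]=C('1')+1=2+1=3
L[10]='0': occ=0, LF[10]=C('0')+0=1+0=1
L[11]='1': occ=2, LF[11]=C('1')+2=2+2=4
L[12]='2': occ=5, LF[12]=C('2')+5=5+5=10
L[13]='2': occ=6, LF[13]=C('2')+6=5+6=11
L[14]='3': occ=2, LF[14]=C('3')+2=13+2=15
L[15]='2': occ=7, LF[15]=C('2')+7=5+7=12

Answer: 2 13 5 6 0 7 14 8 9 3 1 4 10 11 15 12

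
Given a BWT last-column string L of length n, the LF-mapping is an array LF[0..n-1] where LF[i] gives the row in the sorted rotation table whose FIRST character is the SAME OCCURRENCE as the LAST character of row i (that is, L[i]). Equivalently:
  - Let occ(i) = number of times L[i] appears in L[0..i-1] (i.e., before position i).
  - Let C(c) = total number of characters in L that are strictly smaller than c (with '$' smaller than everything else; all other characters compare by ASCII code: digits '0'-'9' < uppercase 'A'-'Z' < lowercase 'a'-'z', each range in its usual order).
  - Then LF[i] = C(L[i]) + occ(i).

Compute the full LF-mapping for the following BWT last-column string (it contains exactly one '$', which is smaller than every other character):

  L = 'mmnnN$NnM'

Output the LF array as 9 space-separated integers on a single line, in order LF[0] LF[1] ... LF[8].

Char counts: '$':1, 'M':1, 'N':2, 'm':2, 'n':3
C (first-col start): C('$')=0, C('M')=1, C('N')=2, C('m')=4, C('n')=6
L[0]='m': occ=0, LF[0]=C('m')+0=4+0=4
L[1]='m': occ=1, LF[1]=C('m')+1=4+1=5
L[2]='n': occ=0, LF[2]=C('n')+0=6+0=6
L[3]='n': occ=1, LF[3]=C('n')+1=6+1=7
L[4]='N': occ=0, LF[4]=C('N')+0=2+0=2
L[5]='$': occ=0, LF[5]=C('$')+0=0+0=0
L[6]='N': occ=1, LF[6]=C('N')+1=2+1=3
L[7]='n': occ=2, LF[7]=C('n')+2=6+2=8
L[8]='M': occ=0, LF[8]=C('M')+0=1+0=1

Answer: 4 5 6 7 2 0 3 8 1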